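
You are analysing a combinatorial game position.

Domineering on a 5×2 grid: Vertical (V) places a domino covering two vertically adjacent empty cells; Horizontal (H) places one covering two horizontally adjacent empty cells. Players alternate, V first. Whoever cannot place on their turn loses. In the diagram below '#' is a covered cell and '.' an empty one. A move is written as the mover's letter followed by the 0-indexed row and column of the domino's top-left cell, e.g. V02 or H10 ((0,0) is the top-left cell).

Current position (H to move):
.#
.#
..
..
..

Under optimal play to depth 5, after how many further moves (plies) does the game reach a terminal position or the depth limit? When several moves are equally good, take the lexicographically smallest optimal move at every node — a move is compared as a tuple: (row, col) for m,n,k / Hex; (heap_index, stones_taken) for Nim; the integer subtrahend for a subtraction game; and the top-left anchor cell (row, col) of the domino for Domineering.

PV length from [.#/.#/../../..]: 3 plies

[.#/.#/../../..] H move#1: H20:-1/.#/.#/##/../.., H30:+1/.#/.#/../##/..*, H40:-1/.#/.#/../../##
[.#/.#/../##/..] V move#2: V00:-1/##/##/../##/..*, V10:-1/.#/##/#./##/..
[##/##/../##/..] H move#3: H20:+1/##/##/##/##/..*, H40:+1/##/##/../##/##
[##/##/##/##/..] end (terminal -1, V#4); searched .#/.#/../../.. to 5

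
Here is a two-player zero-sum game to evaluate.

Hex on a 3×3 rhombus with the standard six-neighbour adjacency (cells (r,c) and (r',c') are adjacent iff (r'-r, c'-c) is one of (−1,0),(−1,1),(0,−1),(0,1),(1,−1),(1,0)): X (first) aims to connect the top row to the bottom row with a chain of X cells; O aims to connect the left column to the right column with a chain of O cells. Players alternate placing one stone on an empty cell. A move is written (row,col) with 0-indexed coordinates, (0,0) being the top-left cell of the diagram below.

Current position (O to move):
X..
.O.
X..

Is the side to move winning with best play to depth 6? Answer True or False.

[X../.O./X..] O move#1: (0,1):-1/XO./.O./X.., (0,2):-1/X.O/.O./X.., (1,0):+1/X../OO./X..*, (1,2):-1/X../.OO/X.., (2,1):-1/X../.O./XO., (2,2):-1/X../.O./X.O
[X../OO./X..] X move#2: (0,1):-1/XX./OO./X..*, (0,2):-1/X.X/OO./X.., (1,2):-1/X../OOX/X.., (2,1):-1/X../OO./XX., (2,2):-1/X../OO./X.X
[XX./OO./X..] O move#3: (0,2):+1/XXO/OO./X..*, (1,2):+1/XX./OOO/X.., (2,1):+1/XX./OO./XO., (2,2):+1/XX./OO./X.O
[XXO/OO./X..] end (terminal -1, X#4); searched X../.O./X.. to 6

O winning at [X../.O./X..]: True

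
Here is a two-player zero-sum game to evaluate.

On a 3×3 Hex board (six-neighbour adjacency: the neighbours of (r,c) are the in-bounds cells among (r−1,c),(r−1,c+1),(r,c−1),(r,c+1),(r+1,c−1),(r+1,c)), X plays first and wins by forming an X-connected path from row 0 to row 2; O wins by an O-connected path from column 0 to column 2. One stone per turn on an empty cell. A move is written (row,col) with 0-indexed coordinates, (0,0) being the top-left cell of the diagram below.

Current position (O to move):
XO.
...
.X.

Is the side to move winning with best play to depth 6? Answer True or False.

O winning at [XO./.../.X.]: True

ply 1, O at XO./.../.X. | (0,2)=-1→XOO/.../.X.; (1,0)=-1→XO./O../.X.; (1,1)=+1→XO./.O./.X.*; (1,2)=-1→XO./..O/.X.; (2,0)=-1→XO./.../OX.; (2,2)=-1→XO./.../.XO
ply 2, X at XO./.O./.X. | (0,2)=-1→XOX/.O./.X.*; (1,0)=-1→XO./XO./.X.; (1,2)=-1→XO./.OX/.X.; (2,0)=-1→XO./.O./XX.; (2,2)=-1→XO./.O./.XX
ply 3, O at XOX/.O./.X. | (1,0)=-1→XOX/OO./.X.; (1,2)=+1→XOX/.OO/.X.*; (2,0)=-1→XOX/.O./OX.; (2,2)=-1→XOX/.O./.XO
ply 4, X at XOX/.OO/.X. | (1,0)=-1→XOX/XOO/.X.*; (2,0)=-1→XOX/.OO/XX.; (2,2)=-1→XOX/.OO/.XX
ply 5, O at XOX/XOO/.X. | (2,0)=+1→XOX/XOO/OX.*; (2,2)=-1→XOX/XOO/.XO
ply 6: XOX/XOO/OX. is terminal -1 (X); from XO./.../.X. depth 6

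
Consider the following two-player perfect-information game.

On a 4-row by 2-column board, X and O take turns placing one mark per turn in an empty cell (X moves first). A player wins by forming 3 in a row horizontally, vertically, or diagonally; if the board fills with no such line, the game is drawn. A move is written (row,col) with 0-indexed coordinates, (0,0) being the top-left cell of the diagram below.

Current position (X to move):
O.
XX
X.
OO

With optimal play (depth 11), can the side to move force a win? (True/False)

[O./XX/X./OO] X move#1: (0,1):+0/OX/XX/X./OO*, (2,1):+0/O./XX/XX/OO
[OX/XX/X./OO] O move#2: (2,1):+0/OX/XX/XO/OO*
[OX/XX/XO/OO] end (terminal +0, X#3); searched O./XX/X./OO to 11

X winning at [O./XX/X./OO]: False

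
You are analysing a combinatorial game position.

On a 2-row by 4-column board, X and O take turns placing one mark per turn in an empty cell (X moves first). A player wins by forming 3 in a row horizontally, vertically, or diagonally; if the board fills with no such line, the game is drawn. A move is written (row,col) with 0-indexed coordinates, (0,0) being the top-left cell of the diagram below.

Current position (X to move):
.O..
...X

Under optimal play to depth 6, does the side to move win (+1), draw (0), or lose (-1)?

value(.O../...X, X) = 0

[.O../...X] X move#1: (0,0):+0/XO../...X*, (0,2):+0/.OX./...X, (0,3):+0/.O.X/...X, (1,0):-1/.O../X..X, (1,1):+0/.O../.X.X, (1,2):+0/.O../..XX
[XO../...X] O move#2: (0,2):+0/XOO./...X*, (0,3):+0/XO.O/...X, (1,0):+0/XO../O..X, (1,1):+0/XO../.O.X, (1,2):+0/XO../..OX
[XOO./...X] X move#3: (0,3):+0/XOOX/...X*, (1,0):-1/XOO./X..X, (1,1):-1/XOO./.X.X, (1,2):-1/XOO./..XX
[XOOX/...X] O move#4: (1,0):+0/XOOX/O..X*, (1,1):+0/XOOX/.O.X, (1,2):+0/XOOX/..OX
[XOOX/O..X] X move#5: (1,1):+0/XOOX/OX.X*, (1,2):+0/XOOX/O.XX
[XOOX/OX.X] O move#6: (1,2):+0/XOOX/OXOX*
[XOOX/OXOX] end (terminal +0, X#7); searched .O../...X to 6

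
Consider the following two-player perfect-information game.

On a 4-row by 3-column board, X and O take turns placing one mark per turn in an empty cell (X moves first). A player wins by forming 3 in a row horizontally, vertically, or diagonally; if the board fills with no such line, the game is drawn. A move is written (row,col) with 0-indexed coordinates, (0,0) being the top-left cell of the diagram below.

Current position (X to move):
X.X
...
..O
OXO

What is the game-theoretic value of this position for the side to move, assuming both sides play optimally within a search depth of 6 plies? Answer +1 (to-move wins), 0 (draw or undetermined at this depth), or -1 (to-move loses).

[X.X/.../..O/OXO] X move#1: (0,1):+1/XXX/.../..O/OXO*, (1,0):-1/X.X/X../..O/OXO, (1,1):-1/X.X/.X./..O/OXO, (1,2):+1/X.X/..X/..O/OXO, (2,0):-1/X.X/.../X.O/OXO, (2,1):-1/X.X/.../.XO/OXO
[XXX/.../..O/OXO] end (terminal -1, O#2); searched X.X/.../..O/OXO to 6

value(X.X/.../..O/OXO, X) = +1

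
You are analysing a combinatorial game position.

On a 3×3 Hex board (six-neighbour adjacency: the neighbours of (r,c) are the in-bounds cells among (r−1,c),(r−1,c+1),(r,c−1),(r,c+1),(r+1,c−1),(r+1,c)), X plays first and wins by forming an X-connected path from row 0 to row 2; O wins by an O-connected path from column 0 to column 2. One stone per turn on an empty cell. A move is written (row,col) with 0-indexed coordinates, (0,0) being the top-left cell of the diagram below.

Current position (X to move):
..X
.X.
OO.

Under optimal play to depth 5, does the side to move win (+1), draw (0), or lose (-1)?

p1 X@[..X/.X./OO.]: (0,0)[X.X/.X./OO.]-1* (0,1)[.XX/.X./OO.]-1 (1,0)[..X/XX./OO.]-1 (1,2)[..X/.XX/OO.]-1 (2,2)[..X/.X./OOX]-1
p2 O@[X.X/.X./OO.]: (0,1)[XOX/.X./OO.]+1* (1,0)[X.X/OX./OO.]+1 (1,2)[X.X/.XO/OO.]+1 (2,2)[X.X/.X./OOO]+1
p3 X@[XOX/.X./OO.]: (1,0)[XOX/XX./OO.]-1* (1,2)[XOX/.XX/OO.]-1 (2,2)[XOX/.X./OOX]-1
p4 O@[XOX/XX./OO.]: (1,2)[XOX/XXO/OO.]+1* (2,2)[XOX/XX./OOO]+1
p5 X@[XOX/XXO/OO.] terminal -1; root [..X/.X./OO.] d5

value(..X/.X./OO., X) = -1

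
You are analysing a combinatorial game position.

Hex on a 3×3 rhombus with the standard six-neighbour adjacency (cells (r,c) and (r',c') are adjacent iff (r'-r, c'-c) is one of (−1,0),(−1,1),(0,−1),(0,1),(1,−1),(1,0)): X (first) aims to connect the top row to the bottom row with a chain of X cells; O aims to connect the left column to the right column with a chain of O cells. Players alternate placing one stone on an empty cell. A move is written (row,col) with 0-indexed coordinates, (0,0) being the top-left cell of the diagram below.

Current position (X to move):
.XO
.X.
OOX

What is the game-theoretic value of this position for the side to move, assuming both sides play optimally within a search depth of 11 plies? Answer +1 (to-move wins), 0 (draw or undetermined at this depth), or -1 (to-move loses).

p1 X@[.XO/.X./OOX]: (0,0)[XXO/.X./OOX]-1 (1,0)[.XO/XX./OOX]-1 (1,2)[.XO/.XX/OOX]+1*
p2 O@[.XO/.XX/OOX] terminal -1; root [.XO/.X./OOX] d11

value(.XO/.X./OOX, X) = +1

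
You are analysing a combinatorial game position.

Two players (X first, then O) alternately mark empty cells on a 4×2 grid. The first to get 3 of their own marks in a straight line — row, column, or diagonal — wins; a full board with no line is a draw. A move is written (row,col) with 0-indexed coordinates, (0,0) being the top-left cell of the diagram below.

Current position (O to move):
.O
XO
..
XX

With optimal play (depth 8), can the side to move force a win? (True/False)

O winning at [.O/XO/../XX]: True

ply 1, O at .O/XO/../XX | (0,0)=-1→OO/XO/../XX; (2,0)=+0→.O/XO/O./XX; (2,1)=+1→.O/XO/.O/XX*
ply 2: .O/XO/.O/XX is terminal -1 (X); from .O/XO/../XX depth 8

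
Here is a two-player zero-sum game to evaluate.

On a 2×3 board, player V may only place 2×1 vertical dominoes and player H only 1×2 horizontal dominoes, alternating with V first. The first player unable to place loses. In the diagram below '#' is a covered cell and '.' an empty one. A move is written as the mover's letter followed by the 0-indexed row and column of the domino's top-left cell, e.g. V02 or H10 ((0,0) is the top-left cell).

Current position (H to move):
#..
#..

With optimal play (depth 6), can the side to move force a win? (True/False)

H winning at [#../#..]: True

ply 1, H at #../#.. | H01=+1→###/#..*; H11=+1→#../###
ply 2: ###/#.. is terminal -1 (V); from #../#.. depth 6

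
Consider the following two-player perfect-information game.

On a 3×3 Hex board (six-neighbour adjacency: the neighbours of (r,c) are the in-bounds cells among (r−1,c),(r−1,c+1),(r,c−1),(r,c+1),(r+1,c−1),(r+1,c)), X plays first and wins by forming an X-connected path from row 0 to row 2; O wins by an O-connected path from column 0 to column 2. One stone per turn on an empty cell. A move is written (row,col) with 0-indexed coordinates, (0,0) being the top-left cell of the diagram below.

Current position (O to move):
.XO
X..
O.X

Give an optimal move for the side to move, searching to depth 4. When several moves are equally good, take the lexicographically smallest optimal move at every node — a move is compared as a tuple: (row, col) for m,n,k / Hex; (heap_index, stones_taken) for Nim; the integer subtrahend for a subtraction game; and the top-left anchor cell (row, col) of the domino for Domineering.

O's best at [.XO/X../O.X]: (1,1)

p1 O@[.XO/X../O.X]: (0,0)[OXO/X../O.X]-1 (1,1)[.XO/XO./O.X]+1* (1,2)[.XO/X.O/O.X]+1 (2,1)[.XO/X../OOX]+1
p2 X@[.XO/XO./O.X] terminal -1; root [.XO/X../O.X] d4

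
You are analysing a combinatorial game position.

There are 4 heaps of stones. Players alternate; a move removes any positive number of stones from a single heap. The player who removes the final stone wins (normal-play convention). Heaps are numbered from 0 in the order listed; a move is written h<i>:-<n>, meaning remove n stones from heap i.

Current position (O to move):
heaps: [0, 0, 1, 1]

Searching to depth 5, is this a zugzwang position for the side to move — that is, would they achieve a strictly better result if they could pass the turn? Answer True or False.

p1 O@[(0,0,1,1)]: h2:-1[(0,0,0,1)]-1* h3:-1[(0,0,1,0)]-1
p2 X@[(0,0,0,1)]: h3:-1[(0,0,0,0)]+1*
p3 O@[(0,0,0,0)] terminal -1; root [(0,0,1,1)] d5
suppose O passes — search the same position with X to move:
pass> p1 X@[(0,0,1,1)]: h2:-1[(0,0,0,1)]-1* h3:-1[(0,0,1,0)]-1
pass> p2 O@[(0,0,0,1)]: h3:-1[(0,0,0,0)]+1*
pass> p3 X@[(0,0,0,0)] terminal -1; root [(0,0,1,1)] d5
for O: play -1, pass +1

zugzwang((0,0,1,1), O) = True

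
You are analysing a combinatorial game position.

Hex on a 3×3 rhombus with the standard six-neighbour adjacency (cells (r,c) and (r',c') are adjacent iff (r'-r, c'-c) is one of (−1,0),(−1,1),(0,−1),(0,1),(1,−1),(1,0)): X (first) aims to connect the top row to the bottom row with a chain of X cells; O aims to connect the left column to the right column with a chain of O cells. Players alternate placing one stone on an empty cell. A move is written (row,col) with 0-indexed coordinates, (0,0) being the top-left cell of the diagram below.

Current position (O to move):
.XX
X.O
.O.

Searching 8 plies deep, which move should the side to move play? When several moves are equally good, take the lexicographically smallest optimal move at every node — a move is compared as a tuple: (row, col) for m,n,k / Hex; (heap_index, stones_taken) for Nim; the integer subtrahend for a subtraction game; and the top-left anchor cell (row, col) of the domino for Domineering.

O's best at [.XX/X.O/.O.]: (2,0)

p1 O@[.XX/X.O/.O.]: (0,0)[OXX/X.O/.O.]-1 (1,1)[.XX/XOO/.O.]-1 (2,0)[.XX/X.O/OO.]+1* (2,2)[.XX/X.O/.OO]-1
p2 X@[.XX/X.O/OO.] terminal -1; root [.XX/X.O/.O.] d8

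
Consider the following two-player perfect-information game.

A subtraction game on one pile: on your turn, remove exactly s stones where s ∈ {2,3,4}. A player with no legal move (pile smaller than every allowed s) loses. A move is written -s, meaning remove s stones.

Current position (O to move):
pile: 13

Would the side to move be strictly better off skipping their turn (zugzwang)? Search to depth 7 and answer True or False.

zugzwang(13, O) = True

ply 1, O at 13 | -2=-1→11*; -3=-1→10; -4=-1→9
ply 2, X at 11 | -2=-1→9; -3=-1→8; -4=+1→7*
ply 3, O at 7 | -2=-1→5*; -3=-1→4; -4=-1→3
ply 4, X at 5 | -2=-1→3; -3=-1→2; -4=+1→1*
ply 5: 1 is terminal -1 (O); from 13 depth 7
pass branch (X moves first from the same position):
  | ply 1, X at 13 | -2=-1→11*; -3=-1→10; -4=-1→9
  | ply 2, O at 11 | -2=-1→9; -3=-1→8; -4=+1→7*
  | ply 3, X at 7 | -2=-1→5*; -3=-1→4; -4=-1→3
  | ply 4, O at 5 | -2=-1→3; -3=-1→2; -4=+1→1*
  | ply 5: 1 is terminal -1 (X); from 13 depth 7
O moving scores -1; O passing scores +1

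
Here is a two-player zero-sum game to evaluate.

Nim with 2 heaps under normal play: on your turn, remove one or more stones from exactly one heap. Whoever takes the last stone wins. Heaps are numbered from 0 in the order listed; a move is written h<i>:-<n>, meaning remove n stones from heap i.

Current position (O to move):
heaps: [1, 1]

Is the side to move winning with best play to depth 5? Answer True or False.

ply 1, O at (1,1) | h0:-1=-1→(0,1)*; h1:-1=-1→(1,0)
ply 2, X at (0,1) | h1:-1=+1→(0,0)*
ply 3: (0,0) is terminal -1 (O); from (1,1) depth 5

O winning at [(1,1)]: False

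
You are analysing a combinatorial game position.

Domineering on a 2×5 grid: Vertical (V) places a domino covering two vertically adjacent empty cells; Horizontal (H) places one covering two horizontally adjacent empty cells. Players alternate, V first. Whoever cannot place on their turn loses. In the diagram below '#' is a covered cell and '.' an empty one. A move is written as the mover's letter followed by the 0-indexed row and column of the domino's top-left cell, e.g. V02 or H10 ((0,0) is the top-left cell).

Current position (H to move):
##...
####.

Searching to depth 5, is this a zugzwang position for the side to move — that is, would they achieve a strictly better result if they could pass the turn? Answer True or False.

zugzwang(##.../####., H) = False

p1 H@[##.../####.]: H02[####./####.]-1 H03[##.##/####.]+1*
p2 V@[##.##/####.] terminal -1; root [##.../####.] d5
pass branch (V moves first from the same position):
  | p1 V@[##.../####.]: V04[##..#/#####]-1*
  | p2 H@[##..#/#####]: H02[#####/#####]+1*
  | p3 V@[#####/#####] terminal -1; root [##.../####.] d5
H moving scores +1; H passing scores +1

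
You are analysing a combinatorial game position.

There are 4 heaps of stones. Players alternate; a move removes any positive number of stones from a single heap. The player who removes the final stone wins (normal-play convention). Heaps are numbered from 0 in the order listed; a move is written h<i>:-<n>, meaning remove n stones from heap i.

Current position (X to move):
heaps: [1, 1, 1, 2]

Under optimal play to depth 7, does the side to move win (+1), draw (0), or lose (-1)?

[(1,1,1,2)] X move#1: h0:-1:-1/(0,1,1,2), h1:-1:-1/(1,0,1,2), h2:-1:-1/(1,1,0,2), h3:-1:+1/(1,1,1,1)*, h3:-2:-1/(1,1,1,0)
[(1,1,1,1)] O move#2: h0:-1:-1/(0,1,1,1)*, h1:-1:-1/(1,0,1,1), h2:-1:-1/(1,1,0,1), h3:-1:-1/(1,1,1,0)
[(0,1,1,1)] X move#3: h1:-1:+1/(0,0,1,1)*, h2:-1:+1/(0,1,0,1), h3:-1:+1/(0,1,1,0)
[(0,0,1,1)] O move#4: h2:-1:-1/(0,0,0,1)*, h3:-1:-1/(0,0,1,0)
[(0,0,0,1)] X move#5: h3:-1:+1/(0,0,0,0)*
[(0,0,0,0)] end (terminal -1, O#6); searched (1,1,1,2) to 7

value((1,1,1,2), X) = +1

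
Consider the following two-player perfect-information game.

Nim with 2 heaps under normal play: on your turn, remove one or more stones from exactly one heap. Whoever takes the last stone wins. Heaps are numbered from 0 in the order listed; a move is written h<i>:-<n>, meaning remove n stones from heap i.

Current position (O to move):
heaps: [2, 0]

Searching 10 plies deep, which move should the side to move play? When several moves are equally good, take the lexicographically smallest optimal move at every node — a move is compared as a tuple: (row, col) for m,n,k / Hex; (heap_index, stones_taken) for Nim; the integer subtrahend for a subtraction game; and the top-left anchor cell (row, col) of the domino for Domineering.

O's best at [(2,0)]: h0:-2

[(2,0)] O move#1: h0:-1:-1/(1,0), h0:-2:+1/(0,0)*
[(0,0)] end (terminal -1, X#2); searched (2,0) to 10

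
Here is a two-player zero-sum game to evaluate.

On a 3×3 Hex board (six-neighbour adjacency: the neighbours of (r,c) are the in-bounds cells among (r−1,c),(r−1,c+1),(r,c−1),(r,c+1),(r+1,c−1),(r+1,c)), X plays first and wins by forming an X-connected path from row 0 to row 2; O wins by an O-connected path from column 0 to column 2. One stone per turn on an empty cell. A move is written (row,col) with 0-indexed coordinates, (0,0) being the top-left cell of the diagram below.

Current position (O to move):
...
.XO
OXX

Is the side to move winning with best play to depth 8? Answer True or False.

O winning at [.../.XO/OXX]: False

[.../.XO/OXX] O move#1: (0,0):-1/O../.XO/OXX*, (0,1):-1/.O./.XO/OXX, (0,2):-1/..O/.XO/OXX, (1,0):-1/.../OXO/OXX
[O../.XO/OXX] X move#2: (0,1):+1/OX./.XO/OXX*, (0,2):+1/O.X/.XO/OXX, (1,0):+1/O../XXO/OXX
[OX./.XO/OXX] end (terminal -1, O#3); searched .../.XO/OXX to 8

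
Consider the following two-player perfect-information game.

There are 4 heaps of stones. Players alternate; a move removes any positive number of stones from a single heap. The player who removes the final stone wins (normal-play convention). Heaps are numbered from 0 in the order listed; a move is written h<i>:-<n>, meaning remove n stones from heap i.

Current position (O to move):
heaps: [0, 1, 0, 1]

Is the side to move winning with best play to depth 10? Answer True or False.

O winning at [(0,1,0,1)]: False

[(0,1,0,1)] O move#1: h1:-1:-1/(0,0,0,1)*, h3:-1:-1/(0,1,0,0)
[(0,0,0,1)] X move#2: h3:-1:+1/(0,0,0,0)*
[(0,0,0,0)] end (terminal -1, O#3); searched (0,1,0,1) to 10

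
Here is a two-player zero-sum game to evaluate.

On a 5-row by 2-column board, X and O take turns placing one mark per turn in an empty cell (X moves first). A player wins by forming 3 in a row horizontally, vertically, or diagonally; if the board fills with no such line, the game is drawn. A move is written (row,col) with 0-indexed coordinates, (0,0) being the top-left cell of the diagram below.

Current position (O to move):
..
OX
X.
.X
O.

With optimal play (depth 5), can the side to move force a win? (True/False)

[../OX/X./.X/O.] O move#1: (0,0):-1/O./OX/X./.X/O., (0,1):-1/.O/OX/X./.X/O., (2,1):+0/../OX/XO/.X/O.*, (3,0):-1/../OX/X./OX/O., (4,1):-1/../OX/X./.X/OO
[../OX/XO/.X/O.] X move#2: (0,0):+0/X./OX/XO/.X/O.*, (0,1):+0/.X/OX/XO/.X/O., (3,0):+0/../OX/XO/XX/O., (4,1):+0/../OX/XO/.X/OX
[X./OX/XO/.X/O.] O move#3: (0,1):+0/XO/OX/XO/.X/O.*, (3,0):+0/X./OX/XO/OX/O., (4,1):+0/X./OX/XO/.X/OO
[XO/OX/XO/.X/O.] X move#4: (3,0):+0/XO/OX/XO/XX/O.*, (4,1):+0/XO/OX/XO/.X/OX
[XO/OX/XO/XX/O.] O move#5: (4,1):+0/XO/OX/XO/XX/OO*
[XO/OX/XO/XX/OO] end (terminal +0, X#6); searched ../OX/X./.X/O. to 5

O winning at [../OX/X./.X/O.]: False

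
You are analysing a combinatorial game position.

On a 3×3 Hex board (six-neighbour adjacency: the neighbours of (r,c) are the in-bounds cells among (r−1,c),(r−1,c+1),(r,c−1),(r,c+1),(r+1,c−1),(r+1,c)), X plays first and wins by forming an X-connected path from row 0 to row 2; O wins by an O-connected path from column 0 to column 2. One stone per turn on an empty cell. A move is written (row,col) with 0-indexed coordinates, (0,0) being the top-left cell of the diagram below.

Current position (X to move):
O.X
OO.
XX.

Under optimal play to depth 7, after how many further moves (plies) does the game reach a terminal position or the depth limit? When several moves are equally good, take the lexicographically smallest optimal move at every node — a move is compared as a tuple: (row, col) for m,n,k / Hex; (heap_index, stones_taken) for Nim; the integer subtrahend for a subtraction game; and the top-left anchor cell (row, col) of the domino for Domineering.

p1 X@[O.X/OO./XX.]: (0,1)[OXX/OO./XX.]-1 (1,2)[O.X/OOX/XX.]+1* (2,2)[O.X/OO./XXX]-1
p2 O@[O.X/OOX/XX.] terminal -1; root [O.X/OO./XX.] d7

PV length from [O.X/OO./XX.]: 1 ply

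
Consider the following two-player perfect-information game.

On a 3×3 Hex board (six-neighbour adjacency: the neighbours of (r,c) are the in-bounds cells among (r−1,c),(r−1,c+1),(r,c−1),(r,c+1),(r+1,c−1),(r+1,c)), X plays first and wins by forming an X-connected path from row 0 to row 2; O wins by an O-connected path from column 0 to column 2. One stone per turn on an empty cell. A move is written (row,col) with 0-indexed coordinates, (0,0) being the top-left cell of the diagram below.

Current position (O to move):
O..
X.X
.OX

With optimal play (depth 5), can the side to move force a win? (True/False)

[O../X.X/.OX] O move#1: (0,1):-1/OO./X.X/.OX*, (0,2):-1/O.O/X.X/.OX, (1,1):-1/O../XOX/.OX, (2,0):-1/O../X.X/OOX
[OO./X.X/.OX] X move#2: (0,2):+1/OOX/X.X/.OX*, (1,1):-1/OO./XXX/.OX, (2,0):-1/OO./X.X/XOX
[OOX/X.X/.OX] end (terminal -1, O#3); searched O../X.X/.OX to 5

O winning at [O../X.X/.OX]: False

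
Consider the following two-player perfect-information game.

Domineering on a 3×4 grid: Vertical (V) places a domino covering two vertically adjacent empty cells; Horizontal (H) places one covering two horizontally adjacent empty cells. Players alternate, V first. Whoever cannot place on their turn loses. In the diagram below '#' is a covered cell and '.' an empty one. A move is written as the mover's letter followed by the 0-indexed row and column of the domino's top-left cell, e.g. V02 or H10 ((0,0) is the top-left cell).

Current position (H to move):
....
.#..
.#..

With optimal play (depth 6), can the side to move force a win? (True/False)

ply 1, H at ..../.#../.#.. | H00=-1→##../.#../.#..; H01=-1→.##./.#../.#..; H02=-1→..##/.#../.#..; H12=+1→..../.###/.#..*; H22=-1→..../.#../.###
ply 2, V at ..../.###/.#.. | V00=-1→#.../####/.#..*; V10=-1→..../####/##..
ply 3, H at #.../####/.#.. | H01=+1→###./####/.#..*; H02=+1→#.##/####/.#..; H22=+1→#.../####/.###
ply 4: ###./####/.#.. is terminal -1 (V); from ..../.#../.#.. depth 6

H winning at [..../.#../.#..]: True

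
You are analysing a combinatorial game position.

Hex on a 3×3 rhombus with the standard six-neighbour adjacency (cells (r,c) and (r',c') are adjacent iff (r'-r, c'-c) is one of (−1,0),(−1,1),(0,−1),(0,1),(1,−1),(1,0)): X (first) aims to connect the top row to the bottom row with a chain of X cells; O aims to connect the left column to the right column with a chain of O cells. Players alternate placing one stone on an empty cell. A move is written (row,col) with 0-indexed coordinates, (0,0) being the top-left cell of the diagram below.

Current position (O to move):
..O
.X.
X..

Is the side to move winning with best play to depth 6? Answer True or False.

[..O/.X./X..] O move#1: (0,0):-1/O.O/.X./X.., (0,1):+1/.OO/.X./X..*, (1,0):-1/..O/OX./X.., (1,2):-1/..O/.XO/X.., (2,1):-1/..O/.X./XO., (2,2):-1/..O/.X./X.O
[.OO/.X./X..] X move#2: (0,0):-1/XOO/.X./X..*, (1,0):-1/.OO/XX./X.., (1,2):-1/.OO/.XX/X.., (2,1):-1/.OO/.X./XX., (2,2):-1/.OO/.X./X.X
[XOO/.X./X..] O move#3: (1,0):+1/XOO/OX./X..*, (1,2):-1/XOO/.XO/X.., (2,1):-1/XOO/.X./XO., (2,2):-1/XOO/.X./X.O
[XOO/OX./X..] end (terminal -1, X#4); searched ..O/.X./X.. to 6

O winning at [..O/.X./X..]: True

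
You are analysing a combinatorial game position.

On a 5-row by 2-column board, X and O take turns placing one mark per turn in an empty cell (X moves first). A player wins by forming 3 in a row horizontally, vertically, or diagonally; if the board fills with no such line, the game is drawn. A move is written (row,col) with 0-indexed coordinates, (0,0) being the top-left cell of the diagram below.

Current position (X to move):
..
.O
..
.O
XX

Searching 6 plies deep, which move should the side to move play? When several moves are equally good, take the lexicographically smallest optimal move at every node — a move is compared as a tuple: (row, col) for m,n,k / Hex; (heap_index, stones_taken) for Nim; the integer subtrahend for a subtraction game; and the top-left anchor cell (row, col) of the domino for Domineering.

X's best at [../.O/../.O/XX]: (2,1)

ply 1, X at ../.O/../.O/XX | (0,0)=-1→X./.O/../.O/XX; (0,1)=-1→.X/.O/../.O/XX; (1,0)=-1→../XO/../.O/XX; (2,0)=-1→../.O/X./.O/XX; (2,1)=+0→../.O/.X/.O/XX*; (3,0)=-1→../.O/../XO/XX
ply 2, O at ../.O/.X/.O/XX | (0,0)=+0→O./.O/.X/.O/XX*; (0,1)=+0→.O/.O/.X/.O/XX; (1,0)=+0→../OO/.X/.O/XX; (2,0)=+0→../.O/OX/.O/XX; (3,0)=+0→../.O/.X/OO/XX
ply 3, X at O./.O/.X/.O/XX | (0,1)=+0→OX/.O/.X/.O/XX*; (1,0)=+0→O./XO/.X/.O/XX; (2,0)=+0→O./.O/XX/.O/XX; (3,0)=+0→O./.O/.X/XO/XX
ply 4, O at OX/.O/.X/.O/XX | (1,0)=+0→OX/OO/.X/.O/XX*; (2,0)=+0→OX/.O/OX/.O/XX; (3,0)=+0→OX/.O/.X/OO/XX
ply 5, X at OX/OO/.X/.O/XX | (2,0)=+0→OX/OO/XX/.O/XX*; (3,0)=-1→OX/OO/.X/XO/XX
ply 6, O at OX/OO/XX/.O/XX | (3,0)=+0→OX/OO/XX/OO/XX*
ply 7: OX/OO/XX/OO/XX is terminal +0 (X); from ../.O/../.O/XX depth 6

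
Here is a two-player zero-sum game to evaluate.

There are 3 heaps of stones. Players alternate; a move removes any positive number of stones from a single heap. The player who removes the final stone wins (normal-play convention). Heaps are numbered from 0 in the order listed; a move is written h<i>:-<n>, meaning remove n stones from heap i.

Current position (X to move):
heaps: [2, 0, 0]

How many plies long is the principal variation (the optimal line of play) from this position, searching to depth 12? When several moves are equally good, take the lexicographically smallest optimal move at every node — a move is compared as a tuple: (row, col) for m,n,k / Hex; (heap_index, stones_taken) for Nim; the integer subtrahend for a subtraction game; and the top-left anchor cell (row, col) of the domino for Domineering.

PV length from [(2,0,0)]: 1 ply

p1 X@[(2,0,0)]: h0:-1[(1,0,0)]-1 h0:-2[(0,0,0)]+1*
p2 O@[(0,0,0)] terminal -1; root [(2,0,0)] d12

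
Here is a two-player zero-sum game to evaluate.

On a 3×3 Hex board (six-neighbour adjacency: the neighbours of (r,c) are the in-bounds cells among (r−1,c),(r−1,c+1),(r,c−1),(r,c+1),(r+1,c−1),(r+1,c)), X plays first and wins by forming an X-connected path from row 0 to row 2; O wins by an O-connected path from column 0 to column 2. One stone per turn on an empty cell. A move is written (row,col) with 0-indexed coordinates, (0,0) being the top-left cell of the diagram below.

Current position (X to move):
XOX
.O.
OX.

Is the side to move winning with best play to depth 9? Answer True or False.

p1 X@[XOX/.O./OX.]: (1,0)[XOX/XO./OX.]-1 (1,2)[XOX/.OX/OX.]+1* (2,2)[XOX/.O./OXX]-1
p2 O@[XOX/.OX/OX.] terminal -1; root [XOX/.O./OX.] d9

X winning at [XOX/.O./OX.]: True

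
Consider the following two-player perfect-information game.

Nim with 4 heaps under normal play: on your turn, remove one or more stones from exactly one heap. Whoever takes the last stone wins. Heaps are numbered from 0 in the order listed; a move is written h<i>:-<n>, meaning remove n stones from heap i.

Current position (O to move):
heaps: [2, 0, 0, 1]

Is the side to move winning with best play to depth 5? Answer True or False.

p1 O@[(2,0,0,1)]: h0:-1[(1,0,0,1)]+1* h0:-2[(0,0,0,1)]-1 h3:-1[(2,0,0,0)]-1
p2 X@[(1,0,0,1)]: h0:-1[(0,0,0,1)]-1* h3:-1[(1,0,0,0)]-1
p3 O@[(0,0,0,1)]: h3:-1[(0,0,0,0)]+1*
p4 X@[(0,0,0,0)] terminal -1; root [(2,0,0,1)] d5

O winning at [(2,0,0,1)]: True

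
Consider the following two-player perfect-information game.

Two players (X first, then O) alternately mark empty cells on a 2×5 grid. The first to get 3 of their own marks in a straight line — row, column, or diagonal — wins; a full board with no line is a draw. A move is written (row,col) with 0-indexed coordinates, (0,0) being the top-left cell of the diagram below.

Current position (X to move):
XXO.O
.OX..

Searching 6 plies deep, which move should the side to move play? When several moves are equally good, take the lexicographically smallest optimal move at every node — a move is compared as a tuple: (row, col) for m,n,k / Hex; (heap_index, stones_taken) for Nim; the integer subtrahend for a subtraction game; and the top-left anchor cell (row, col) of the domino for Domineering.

ply 1, X at XXO.O/.OX.. | (0,3)=+0→XXOXO/.OX..*; (1,0)=-1→XXO.O/XOX..; (1,3)=-1→XXO.O/.OXX.; (1,4)=-1→XXO.O/.OX.X
ply 2, O at XXOXO/.OX.. | (1,0)=+0→XXOXO/OOX..*; (1,3)=+0→XXOXO/.OXO.; (1,4)=+0→XXOXO/.OX.O
ply 3, X at XXOXO/OOX.. | (1,3)=+0→XXOXO/OOXX.*; (1,4)=+0→XXOXO/OOX.X
ply 4, O at XXOXO/OOXX. | (1,4)=+0→XXOXO/OOXXO*
ply 5: XXOXO/OOXXO is terminal +0 (X); from XXO.O/.OX.. depth 6

X's best at [XXO.O/.OX..]: (0,3)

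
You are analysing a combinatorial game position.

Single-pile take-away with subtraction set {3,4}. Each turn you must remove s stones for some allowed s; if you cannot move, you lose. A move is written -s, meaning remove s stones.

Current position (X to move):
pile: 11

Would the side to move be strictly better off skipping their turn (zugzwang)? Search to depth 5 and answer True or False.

[11] X move#1: -3:+1/8*, -4:+1/7
[8] O move#2: -3:-1/5*, -4:-1/4
[5] X move#3: -3:+1/2*, -4:+1/1
[2] end (terminal -1, O#4); searched 11 to 5
if X skipped the turn, O would face:
~ [11] O move#1: -3:+1/8*, -4:+1/7
~ [8] X move#2: -3:-1/5*, -4:-1/4
~ [5] O move#3: -3:+1/2*, -4:+1/1
~ [2] end (terminal -1, X#4); searched 11 to 5
compare (X): move=+1 vs pass=-1

zugzwang(11, X) = False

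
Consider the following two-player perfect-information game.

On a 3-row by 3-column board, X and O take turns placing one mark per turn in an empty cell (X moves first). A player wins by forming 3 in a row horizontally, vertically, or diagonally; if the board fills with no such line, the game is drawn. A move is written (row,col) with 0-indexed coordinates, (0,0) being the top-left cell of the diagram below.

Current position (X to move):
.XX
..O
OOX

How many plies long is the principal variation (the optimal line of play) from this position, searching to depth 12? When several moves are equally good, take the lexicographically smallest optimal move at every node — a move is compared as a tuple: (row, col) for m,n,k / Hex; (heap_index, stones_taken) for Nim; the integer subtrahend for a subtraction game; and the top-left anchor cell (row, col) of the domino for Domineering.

p1 X@[.XX/..O/OOX]: (0,0)[XXX/..O/OOX]+1* (1,0)[.XX/X.O/OOX]+0 (1,1)[.XX/.XO/OOX]+0
p2 O@[XXX/..O/OOX] terminal -1; root [.XX/..O/OOX] d12

PV length from [.XX/..O/OOX]: 1 ply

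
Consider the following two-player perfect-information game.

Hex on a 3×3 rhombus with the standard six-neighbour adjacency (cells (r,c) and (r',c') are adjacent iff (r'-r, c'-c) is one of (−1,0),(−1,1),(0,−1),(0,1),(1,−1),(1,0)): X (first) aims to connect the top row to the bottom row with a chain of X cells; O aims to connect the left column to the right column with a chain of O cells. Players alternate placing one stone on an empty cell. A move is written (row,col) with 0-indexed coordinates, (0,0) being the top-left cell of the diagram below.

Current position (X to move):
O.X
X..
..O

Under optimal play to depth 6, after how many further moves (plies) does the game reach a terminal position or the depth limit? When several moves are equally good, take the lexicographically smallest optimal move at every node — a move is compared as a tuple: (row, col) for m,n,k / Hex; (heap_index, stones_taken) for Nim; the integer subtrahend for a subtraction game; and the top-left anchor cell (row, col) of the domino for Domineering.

p1 X@[O.X/X../..O]: (0,1)[OXX/X../..O]+1* (1,1)[O.X/XX./..O]+1 (1,2)[O.X/X.X/..O]+1 (2,0)[O.X/X../X.O]+1 (2,1)[O.X/X../.XO]+1
p2 O@[OXX/X../..O]: (1,1)[OXX/XO./..O]-1* (1,2)[OXX/X.O/..O]-1 (2,0)[OXX/X../O.O]-1 (2,1)[OXX/X../.OO]-1
p3 X@[OXX/XO./..O]: (1,2)[OXX/XOX/..O]+1* (2,0)[OXX/XO./X.O]+1 (2,1)[OXX/XO./.XO]+1
p4 O@[OXX/XOX/..O]: (2,0)[OXX/XOX/O.O]-1* (2,1)[OXX/XOX/.OO]-1
p5 X@[OXX/XOX/O.O]: (2,1)[OXX/XOX/OXO]+1*
p6 O@[OXX/XOX/OXO] terminal -1; root [O.X/X../..O] d6

PV length from [O.X/X../..O]: 5 plies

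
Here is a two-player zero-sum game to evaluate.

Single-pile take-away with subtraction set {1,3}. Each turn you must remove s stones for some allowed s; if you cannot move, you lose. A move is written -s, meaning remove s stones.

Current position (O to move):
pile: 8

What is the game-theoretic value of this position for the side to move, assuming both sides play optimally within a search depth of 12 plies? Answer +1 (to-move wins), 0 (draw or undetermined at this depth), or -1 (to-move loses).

value(8, O) = -1

p1 O@[8]: -1[7]-1* -3[5]-1
p2 X@[7]: -1[6]+1* -3[4]+1
p3 O@[6]: -1[5]-1* -3[3]-1
p4 X@[5]: -1[4]+1* -3[2]+1
p5 O@[4]: -1[3]-1* -3[1]-1
p6 X@[3]: -1[2]+1* -3[0]+1
p7 O@[2]: -1[1]-1*
p8 X@[1]: -1[0]+1*
p9 O@[0] terminal -1; root [8] d12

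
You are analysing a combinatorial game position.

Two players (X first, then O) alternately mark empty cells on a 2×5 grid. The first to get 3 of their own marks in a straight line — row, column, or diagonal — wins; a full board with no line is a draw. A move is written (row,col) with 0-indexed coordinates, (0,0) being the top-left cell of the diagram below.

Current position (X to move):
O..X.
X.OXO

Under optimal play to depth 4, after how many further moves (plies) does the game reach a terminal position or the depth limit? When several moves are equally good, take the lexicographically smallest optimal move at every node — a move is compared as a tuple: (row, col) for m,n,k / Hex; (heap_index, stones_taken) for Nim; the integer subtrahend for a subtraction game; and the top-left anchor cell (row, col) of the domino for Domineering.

PV length from [O..X./X.OXO]: 3 plies

[O..X./X.OXO] X move#1: (0,1):+0/OX.X./X.OXO, (0,2):+1/O.XX./X.OXO*, (0,4):+0/O..XX/X.OXO, (1,1):+0/O..X./XXOXO
[O.XX./X.OXO] O move#2: (0,1):-1/OOXX./X.OXO*, (0,4):-1/O.XXO/X.OXO, (1,1):-1/O.XX./XOOXO
[OOXX./X.OXO] X move#3: (0,4):+1/OOXXX/X.OXO*, (1,1):+0/OOXX./XXOXO
[OOXXX/X.OXO] end (terminal -1, O#4); searched O..X./X.OXO to 4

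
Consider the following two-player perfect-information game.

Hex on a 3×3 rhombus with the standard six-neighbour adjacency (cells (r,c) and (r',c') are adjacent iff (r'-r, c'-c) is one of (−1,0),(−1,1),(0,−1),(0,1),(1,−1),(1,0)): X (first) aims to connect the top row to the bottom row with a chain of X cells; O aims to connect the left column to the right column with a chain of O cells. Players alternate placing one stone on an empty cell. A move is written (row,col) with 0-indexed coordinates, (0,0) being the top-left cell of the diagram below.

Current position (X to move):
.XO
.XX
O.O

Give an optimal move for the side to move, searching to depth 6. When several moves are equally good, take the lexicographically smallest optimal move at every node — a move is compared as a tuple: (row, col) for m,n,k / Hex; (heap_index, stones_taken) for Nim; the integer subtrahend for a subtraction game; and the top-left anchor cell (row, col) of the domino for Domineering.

ply 1, X at .XO/.XX/O.O | (0,0)=-1→XXO/.XX/O.O; (1,0)=-1→.XO/XXX/O.O; (2,1)=+1→.XO/.XX/OXO*
ply 2: .XO/.XX/OXO is terminal -1 (O); from .XO/.XX/O.O depth 6

X's best at [.XO/.XX/O.O]: (2,1)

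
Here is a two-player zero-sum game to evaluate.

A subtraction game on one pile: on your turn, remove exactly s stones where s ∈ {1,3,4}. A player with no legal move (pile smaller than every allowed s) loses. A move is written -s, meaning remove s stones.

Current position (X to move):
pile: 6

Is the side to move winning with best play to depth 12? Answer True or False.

X winning at [6]: True

[6] X move#1: -1:-1/5, -3:-1/3, -4:+1/2*
[2] O move#2: -1:-1/1*
[1] X move#3: -1:+1/0*
[0] end (terminal -1, O#4); searched 6 to 12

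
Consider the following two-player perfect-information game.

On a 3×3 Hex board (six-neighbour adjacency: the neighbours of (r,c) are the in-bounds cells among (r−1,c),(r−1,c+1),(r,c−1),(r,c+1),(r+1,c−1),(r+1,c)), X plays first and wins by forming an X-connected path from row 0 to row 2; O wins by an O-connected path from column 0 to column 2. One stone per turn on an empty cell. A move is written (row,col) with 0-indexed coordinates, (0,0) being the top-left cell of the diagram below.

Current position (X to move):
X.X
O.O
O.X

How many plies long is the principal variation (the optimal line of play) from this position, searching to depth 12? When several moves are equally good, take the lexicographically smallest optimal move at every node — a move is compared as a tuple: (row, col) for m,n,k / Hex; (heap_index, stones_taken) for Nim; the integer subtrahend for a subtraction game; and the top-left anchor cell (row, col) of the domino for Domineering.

PV length from [X.X/O.O/O.X]: 2 plies

ply 1, X at X.X/O.O/O.X | (0,1)=-1→XXX/O.O/O.X*; (1,1)=-1→X.X/OXO/O.X; (2,1)=-1→X.X/O.O/OXX
ply 2, O at XXX/O.O/O.X | (1,1)=+1→XXX/OOO/O.X*; (2,1)=+1→XXX/O.O/OOX
ply 3: XXX/OOO/O.X is terminal -1 (X); from X.X/O.O/O.X depth 12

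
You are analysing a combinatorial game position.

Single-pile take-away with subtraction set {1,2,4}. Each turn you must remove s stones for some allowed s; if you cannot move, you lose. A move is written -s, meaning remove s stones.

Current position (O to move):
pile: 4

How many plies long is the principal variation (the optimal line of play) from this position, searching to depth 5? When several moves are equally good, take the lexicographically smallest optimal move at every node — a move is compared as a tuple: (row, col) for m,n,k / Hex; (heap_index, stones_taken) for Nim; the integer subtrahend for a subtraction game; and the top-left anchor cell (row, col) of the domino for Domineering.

[4] O move#1: -1:+1/3*, -2:-1/2, -4:+1/0
[3] X move#2: -1:-1/2*, -2:-1/1
[2] O move#3: -1:-1/1, -2:+1/0*
[0] end (terminal -1, X#4); searched 4 to 5

PV length from [4]: 3 plies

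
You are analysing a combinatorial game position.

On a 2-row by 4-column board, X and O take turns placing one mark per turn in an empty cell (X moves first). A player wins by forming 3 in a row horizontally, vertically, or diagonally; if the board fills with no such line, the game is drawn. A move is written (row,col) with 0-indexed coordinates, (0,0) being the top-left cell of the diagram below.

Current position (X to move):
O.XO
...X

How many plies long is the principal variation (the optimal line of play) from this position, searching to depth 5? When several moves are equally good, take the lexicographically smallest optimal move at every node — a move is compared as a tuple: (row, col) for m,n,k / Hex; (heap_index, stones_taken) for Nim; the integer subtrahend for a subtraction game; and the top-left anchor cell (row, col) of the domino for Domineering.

PV length from [O.XO/...X]: 4 plies

[O.XO/...X] X move#1: (0,1):+0/OXXO/...X*, (1,0):+0/O.XO/X..X, (1,1):+0/O.XO/.X.X, (1,2):+0/O.XO/..XX
[OXXO/...X] O move#2: (1,0):+0/OXXO/O..X*, (1,1):+0/OXXO/.O.X, (1,2):+0/OXXO/..OX
[OXXO/O..X] X move#3: (1,1):+0/OXXO/OX.X*, (1,2):+0/OXXO/O.XX
[OXXO/OX.X] O move#4: (1,2):+0/OXXO/OXOX*
[OXXO/OXOX] end (terminal +0, X#5); searched O.XO/...X to 5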